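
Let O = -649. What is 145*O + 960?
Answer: -93145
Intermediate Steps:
145*O + 960 = 145*(-649) + 960 = -94105 + 960 = -93145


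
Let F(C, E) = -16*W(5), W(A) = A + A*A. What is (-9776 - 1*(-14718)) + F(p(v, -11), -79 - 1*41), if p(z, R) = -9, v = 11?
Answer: 4462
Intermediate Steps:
W(A) = A + A**2
F(C, E) = -480 (F(C, E) = -80*(1 + 5) = -80*6 = -16*30 = -480)
(-9776 - 1*(-14718)) + F(p(v, -11), -79 - 1*41) = (-9776 - 1*(-14718)) - 480 = (-9776 + 14718) - 480 = 4942 - 480 = 4462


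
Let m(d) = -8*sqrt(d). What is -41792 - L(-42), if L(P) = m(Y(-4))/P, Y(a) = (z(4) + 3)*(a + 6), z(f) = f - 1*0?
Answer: -41792 - 4*sqrt(14)/21 ≈ -41793.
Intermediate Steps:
z(f) = f (z(f) = f + 0 = f)
Y(a) = 42 + 7*a (Y(a) = (4 + 3)*(a + 6) = 7*(6 + a) = 42 + 7*a)
L(P) = -8*sqrt(14)/P (L(P) = (-8*sqrt(42 + 7*(-4)))/P = (-8*sqrt(42 - 28))/P = (-8*sqrt(14))/P = -8*sqrt(14)/P)
-41792 - L(-42) = -41792 - (-8)*sqrt(14)/(-42) = -41792 - (-8)*sqrt(14)*(-1)/42 = -41792 - 4*sqrt(14)/21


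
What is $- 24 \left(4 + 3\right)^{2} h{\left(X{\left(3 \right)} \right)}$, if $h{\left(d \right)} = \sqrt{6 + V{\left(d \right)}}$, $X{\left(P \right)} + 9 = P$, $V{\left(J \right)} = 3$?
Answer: $-3528$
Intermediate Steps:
$X{\left(P \right)} = -9 + P$
$h{\left(d \right)} = 3$ ($h{\left(d \right)} = \sqrt{6 + 3} = \sqrt{9} = 3$)
$- 24 \left(4 + 3\right)^{2} h{\left(X{\left(3 \right)} \right)} = - 24 \left(4 + 3\right)^{2} \cdot 3 = - 24 \cdot 7^{2} \cdot 3 = \left(-24\right) 49 \cdot 3 = \left(-1176\right) 3 = -3528$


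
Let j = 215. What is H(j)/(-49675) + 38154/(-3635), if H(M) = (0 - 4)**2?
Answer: -379071622/36113725 ≈ -10.497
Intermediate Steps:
H(M) = 16 (H(M) = (-4)**2 = 16)
H(j)/(-49675) + 38154/(-3635) = 16/(-49675) + 38154/(-3635) = 16*(-1/49675) + 38154*(-1/3635) = -16/49675 - 38154/3635 = -379071622/36113725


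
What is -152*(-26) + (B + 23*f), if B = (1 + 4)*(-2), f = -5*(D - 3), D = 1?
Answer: 4172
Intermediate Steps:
f = 10 (f = -5*(1 - 3) = -5*(-2) = 10)
B = -10 (B = 5*(-2) = -10)
-152*(-26) + (B + 23*f) = -152*(-26) + (-10 + 23*10) = 3952 + (-10 + 230) = 3952 + 220 = 4172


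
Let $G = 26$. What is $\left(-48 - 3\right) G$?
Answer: $-1326$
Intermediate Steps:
$\left(-48 - 3\right) G = \left(-48 - 3\right) 26 = \left(-51\right) 26 = -1326$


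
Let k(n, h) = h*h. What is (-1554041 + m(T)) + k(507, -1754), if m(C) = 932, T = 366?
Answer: 1523407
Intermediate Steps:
k(n, h) = h**2
(-1554041 + m(T)) + k(507, -1754) = (-1554041 + 932) + (-1754)**2 = -1553109 + 3076516 = 1523407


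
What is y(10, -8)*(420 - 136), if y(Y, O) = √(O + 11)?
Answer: 284*√3 ≈ 491.90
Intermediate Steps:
y(Y, O) = √(11 + O)
y(10, -8)*(420 - 136) = √(11 - 8)*(420 - 136) = √3*284 = 284*√3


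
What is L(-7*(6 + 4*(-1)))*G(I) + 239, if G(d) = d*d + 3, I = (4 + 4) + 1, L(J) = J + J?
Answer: -2113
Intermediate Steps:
L(J) = 2*J
I = 9 (I = 8 + 1 = 9)
G(d) = 3 + d² (G(d) = d² + 3 = 3 + d²)
L(-7*(6 + 4*(-1)))*G(I) + 239 = (2*(-7*(6 + 4*(-1))))*(3 + 9²) + 239 = (2*(-7*(6 - 4)))*(3 + 81) + 239 = (2*(-7*2))*84 + 239 = (2*(-14))*84 + 239 = -28*84 + 239 = -2352 + 239 = -2113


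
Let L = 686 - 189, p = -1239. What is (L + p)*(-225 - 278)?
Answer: 373226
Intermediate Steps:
L = 497
(L + p)*(-225 - 278) = (497 - 1239)*(-225 - 278) = -742*(-503) = 373226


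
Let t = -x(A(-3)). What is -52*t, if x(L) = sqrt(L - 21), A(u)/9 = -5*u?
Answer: 52*sqrt(114) ≈ 555.21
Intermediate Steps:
A(u) = -45*u (A(u) = 9*(-5*u) = -45*u)
x(L) = sqrt(-21 + L)
t = -sqrt(114) (t = -sqrt(-21 - 45*(-3)) = -sqrt(-21 + 135) = -sqrt(114) ≈ -10.677)
-52*t = -(-52)*sqrt(114) = 52*sqrt(114)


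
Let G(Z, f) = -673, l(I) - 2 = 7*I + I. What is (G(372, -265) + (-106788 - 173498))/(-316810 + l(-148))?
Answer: 280959/317992 ≈ 0.88354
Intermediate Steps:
l(I) = 2 + 8*I (l(I) = 2 + (7*I + I) = 2 + 8*I)
(G(372, -265) + (-106788 - 173498))/(-316810 + l(-148)) = (-673 + (-106788 - 173498))/(-316810 + (2 + 8*(-148))) = (-673 - 280286)/(-316810 + (2 - 1184)) = -280959/(-316810 - 1182) = -280959/(-317992) = -280959*(-1/317992) = 280959/317992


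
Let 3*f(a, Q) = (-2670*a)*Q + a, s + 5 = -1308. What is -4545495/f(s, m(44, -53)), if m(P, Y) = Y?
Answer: 13636485/185803943 ≈ 0.073392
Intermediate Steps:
s = -1313 (s = -5 - 1308 = -1313)
f(a, Q) = a/3 - 890*Q*a (f(a, Q) = ((-2670*a)*Q + a)/3 = (-2670*Q*a + a)/3 = (a - 2670*Q*a)/3 = a/3 - 890*Q*a)
-4545495/f(s, m(44, -53)) = -4545495*(-3/(1313*(1 - 2670*(-53)))) = -4545495*(-3/(1313*(1 + 141510))) = -4545495/((⅓)*(-1313)*141511) = -4545495/(-185803943/3) = -4545495*(-3/185803943) = 13636485/185803943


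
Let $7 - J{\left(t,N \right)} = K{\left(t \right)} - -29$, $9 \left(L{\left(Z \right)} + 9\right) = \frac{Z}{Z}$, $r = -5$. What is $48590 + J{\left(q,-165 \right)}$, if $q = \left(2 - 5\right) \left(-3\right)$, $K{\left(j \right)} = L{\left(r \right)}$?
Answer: $\frac{437192}{9} \approx 48577.0$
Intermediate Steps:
$L{\left(Z \right)} = - \frac{80}{9}$ ($L{\left(Z \right)} = -9 + \frac{Z \frac{1}{Z}}{9} = -9 + \frac{1}{9} \cdot 1 = -9 + \frac{1}{9} = - \frac{80}{9}$)
$K{\left(j \right)} = - \frac{80}{9}$
$q = 9$ ($q = \left(-3\right) \left(-3\right) = 9$)
$J{\left(t,N \right)} = - \frac{118}{9}$ ($J{\left(t,N \right)} = 7 - \left(- \frac{80}{9} - -29\right) = 7 - \left(- \frac{80}{9} + 29\right) = 7 - \frac{181}{9} = - \frac{118}{9}$)
$48590 + J{\left(q,-165 \right)} = 48590 - \frac{118}{9} = \frac{437192}{9}$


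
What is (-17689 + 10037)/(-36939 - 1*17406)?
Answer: 7652/54345 ≈ 0.14080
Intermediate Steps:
(-17689 + 10037)/(-36939 - 1*17406) = -7652/(-36939 - 17406) = -7652/(-54345) = -7652*(-1/54345) = 7652/54345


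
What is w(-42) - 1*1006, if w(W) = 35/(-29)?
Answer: -29209/29 ≈ -1007.2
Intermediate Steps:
w(W) = -35/29 (w(W) = 35*(-1/29) = -35/29)
w(-42) - 1*1006 = -35/29 - 1*1006 = -35/29 - 1006 = -29209/29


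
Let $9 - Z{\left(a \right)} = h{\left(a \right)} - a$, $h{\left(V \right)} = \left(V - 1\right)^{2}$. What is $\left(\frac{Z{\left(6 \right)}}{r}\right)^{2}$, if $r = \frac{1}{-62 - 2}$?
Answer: $409600$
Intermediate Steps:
$h{\left(V \right)} = \left(-1 + V\right)^{2}$
$r = - \frac{1}{64}$ ($r = \frac{1}{-62 - 2} = \frac{1}{-64} = - \frac{1}{64} \approx -0.015625$)
$Z{\left(a \right)} = 9 + a - \left(-1 + a\right)^{2}$ ($Z{\left(a \right)} = 9 - \left(\left(-1 + a\right)^{2} - a\right) = 9 + \left(a - \left(-1 + a\right)^{2}\right) = 9 + a - \left(-1 + a\right)^{2}$)
$\left(\frac{Z{\left(6 \right)}}{r}\right)^{2} = \left(\frac{9 + 6 - \left(-1 + 6\right)^{2}}{- \frac{1}{64}}\right)^{2} = \left(\left(9 + 6 - 5^{2}\right) \left(-64\right)\right)^{2} = \left(\left(9 + 6 - 25\right) \left(-64\right)\right)^{2} = \left(\left(-10\right) \left(-64\right)\right)^{2} = 640^{2} = 409600$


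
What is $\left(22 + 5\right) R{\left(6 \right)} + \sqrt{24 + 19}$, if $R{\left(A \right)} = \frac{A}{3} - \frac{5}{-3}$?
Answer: $99 + \sqrt{43} \approx 105.56$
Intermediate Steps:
$R{\left(A \right)} = \frac{5}{3} + \frac{A}{3}$ ($R{\left(A \right)} = A \frac{1}{3} - - \frac{5}{3} = \frac{A}{3} + \frac{5}{3} = \frac{5}{3} + \frac{A}{3}$)
$\left(22 + 5\right) R{\left(6 \right)} + \sqrt{24 + 19} = \left(22 + 5\right) \left(\frac{5}{3} + \frac{1}{3} \cdot 6\right) + \sqrt{24 + 19} = 27 \left(\frac{5}{3} + 2\right) + \sqrt{43} = 27 \cdot \frac{11}{3} + \sqrt{43} = 99 + \sqrt{43}$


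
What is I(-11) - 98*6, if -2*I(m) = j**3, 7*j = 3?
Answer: -403395/686 ≈ -588.04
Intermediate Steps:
j = 3/7 (j = (1/7)*3 = 3/7 ≈ 0.42857)
I(m) = -27/686 (I(m) = -(3/7)**3/2 = -1/2*27/343 = -27/686)
I(-11) - 98*6 = -27/686 - 98*6 = -27/686 - 588 = -403395/686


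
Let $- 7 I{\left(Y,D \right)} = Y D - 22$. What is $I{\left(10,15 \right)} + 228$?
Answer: $\frac{1468}{7} \approx 209.71$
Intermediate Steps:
$I{\left(Y,D \right)} = \frac{22}{7} - \frac{D Y}{7}$ ($I{\left(Y,D \right)} = - \frac{Y D - 22}{7} = - \frac{D Y - 22}{7} = - \frac{-22 + D Y}{7} = \frac{22}{7} - \frac{D Y}{7}$)
$I{\left(10,15 \right)} + 228 = \left(\frac{22}{7} - \frac{15}{7} \cdot 10\right) + 228 = \left(\frac{22}{7} - \frac{150}{7}\right) + 228 = - \frac{128}{7} + 228 = \frac{1468}{7}$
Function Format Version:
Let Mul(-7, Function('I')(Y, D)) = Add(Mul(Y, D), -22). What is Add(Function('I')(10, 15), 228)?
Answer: Rational(1468, 7) ≈ 209.71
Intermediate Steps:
Function('I')(Y, D) = Add(Rational(22, 7), Mul(Rational(-1, 7), D, Y)) (Function('I')(Y, D) = Mul(Rational(-1, 7), Add(Mul(Y, D), -22)) = Mul(Rational(-1, 7), Add(Mul(D, Y), -22)) = Mul(Rational(-1, 7), Add(-22, Mul(D, Y))) = Add(Rational(22, 7), Mul(Rational(-1, 7), D, Y)))
Add(Function('I')(10, 15), 228) = Add(Add(Rational(22, 7), Mul(Rational(-1, 7), 15, 10)), 228) = Add(Add(Rational(22, 7), Rational(-150, 7)), 228) = Add(Rational(-128, 7), 228) = Rational(1468, 7)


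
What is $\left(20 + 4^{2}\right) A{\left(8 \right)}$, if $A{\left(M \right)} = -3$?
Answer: $-108$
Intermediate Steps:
$\left(20 + 4^{2}\right) A{\left(8 \right)} = \left(20 + 4^{2}\right) \left(-3\right) = \left(20 + 16\right) \left(-3\right) = 36 \left(-3\right) = -108$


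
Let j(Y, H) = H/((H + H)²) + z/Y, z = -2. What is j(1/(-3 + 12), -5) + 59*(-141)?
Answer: -166741/20 ≈ -8337.0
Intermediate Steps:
j(Y, H) = -2/Y + 1/(4*H) (j(Y, H) = H/((H + H)²) - 2/Y = H/((2*H)²) - 2/Y = H/((4*H²)) - 2/Y = H*(1/(4*H²)) - 2/Y = 1/(4*H) - 2/Y = -2/Y + 1/(4*H))
j(1/(-3 + 12), -5) + 59*(-141) = (-2/(1/(-3 + 12)) + (¼)/(-5)) + 59*(-141) = (-2/(1/9) + (¼)*(-⅕)) - 8319 = (-2/⅑ - 1/20) - 8319 = (-2*9 - 1/20) - 8319 = (-18 - 1/20) - 8319 = -361/20 - 8319 = -166741/20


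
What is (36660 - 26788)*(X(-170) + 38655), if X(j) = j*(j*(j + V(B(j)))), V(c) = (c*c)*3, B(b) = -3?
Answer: -40416412240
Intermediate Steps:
V(c) = 3*c² (V(c) = c²*3 = 3*c²)
X(j) = j²*(27 + j) (X(j) = j*(j*(j + 3*(-3)²)) = j*(j*(j + 3*9)) = j*(j*(j + 27)) = j*(j*(27 + j)) = j²*(27 + j))
(36660 - 26788)*(X(-170) + 38655) = (36660 - 26788)*((-170)²*(27 - 170) + 38655) = 9872*(28900*(-143) + 38655) = 9872*(-4132700 + 38655) = 9872*(-4094045) = -40416412240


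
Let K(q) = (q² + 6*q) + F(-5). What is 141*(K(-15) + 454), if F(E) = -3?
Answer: 82626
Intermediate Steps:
K(q) = -3 + q² + 6*q (K(q) = (q² + 6*q) - 3 = -3 + q² + 6*q)
141*(K(-15) + 454) = 141*((-3 + (-15)² + 6*(-15)) + 454) = 141*((-3 + 225 - 90) + 454) = 141*(132 + 454) = 141*586 = 82626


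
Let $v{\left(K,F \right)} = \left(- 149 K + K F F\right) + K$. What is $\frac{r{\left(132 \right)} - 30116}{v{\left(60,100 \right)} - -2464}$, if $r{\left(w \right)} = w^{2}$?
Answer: $- \frac{3173}{148396} \approx -0.021382$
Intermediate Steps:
$v{\left(K,F \right)} = - 148 K + K F^{2}$ ($v{\left(K,F \right)} = \left(- 149 K + F K F\right) + K = \left(- 149 K + K F^{2}\right) + K = - 148 K + K F^{2}$)
$\frac{r{\left(132 \right)} - 30116}{v{\left(60,100 \right)} - -2464} = \frac{132^{2} - 30116}{60 \left(-148 + 100^{2}\right) - -2464} = \frac{17424 - 30116}{60 \left(-148 + 10000\right) + 2464} = - \frac{12692}{60 \cdot 9852 + 2464} = - \frac{12692}{591120 + 2464} = - \frac{12692}{593584} = \left(-12692\right) \frac{1}{593584} = - \frac{3173}{148396}$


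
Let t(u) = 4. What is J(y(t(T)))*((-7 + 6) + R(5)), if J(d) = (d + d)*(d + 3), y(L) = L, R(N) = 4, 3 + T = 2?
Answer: 168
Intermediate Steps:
T = -1 (T = -3 + 2 = -1)
J(d) = 2*d*(3 + d) (J(d) = (2*d)*(3 + d) = 2*d*(3 + d))
J(y(t(T)))*((-7 + 6) + R(5)) = (2*4*(3 + 4))*((-7 + 6) + 4) = (2*4*7)*(-1 + 4) = 56*3 = 168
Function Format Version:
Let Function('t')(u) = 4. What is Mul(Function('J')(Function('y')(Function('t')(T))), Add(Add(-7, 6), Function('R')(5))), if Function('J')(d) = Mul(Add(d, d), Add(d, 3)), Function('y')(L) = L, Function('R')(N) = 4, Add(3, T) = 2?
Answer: 168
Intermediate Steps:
T = -1 (T = Add(-3, 2) = -1)
Function('J')(d) = Mul(2, d, Add(3, d)) (Function('J')(d) = Mul(Mul(2, d), Add(3, d)) = Mul(2, d, Add(3, d)))
Mul(Function('J')(Function('y')(Function('t')(T))), Add(Add(-7, 6), Function('R')(5))) = Mul(Mul(2, 4, Add(3, 4)), Add(Add(-7, 6), 4)) = Mul(Mul(2, 4, 7), Add(-1, 4)) = Mul(56, 3) = 168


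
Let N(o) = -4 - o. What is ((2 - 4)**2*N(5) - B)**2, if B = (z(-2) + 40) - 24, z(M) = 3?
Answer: 3025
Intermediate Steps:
B = 19 (B = (3 + 40) - 24 = 43 - 24 = 19)
((2 - 4)**2*N(5) - B)**2 = ((2 - 4)**2*(-4 - 1*5) - 1*19)**2 = ((-2)**2*(-4 - 5) - 19)**2 = (4*(-9) - 19)**2 = (-36 - 19)**2 = (-55)**2 = 3025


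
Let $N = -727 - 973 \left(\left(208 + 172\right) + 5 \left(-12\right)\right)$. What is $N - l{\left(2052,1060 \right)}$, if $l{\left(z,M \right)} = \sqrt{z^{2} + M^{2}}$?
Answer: $-312087 - 4 \sqrt{333394} \approx -3.144 \cdot 10^{5}$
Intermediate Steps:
$N = -312087$ ($N = -727 - 973 \left(380 - 60\right) = -727 - 311360 = -312087$)
$l{\left(z,M \right)} = \sqrt{M^{2} + z^{2}}$
$N - l{\left(2052,1060 \right)} = -312087 - \sqrt{1060^{2} + 2052^{2}} = -312087 - \sqrt{1123600 + 4210704} = -312087 - \sqrt{5334304} = -312087 - 4 \sqrt{333394}$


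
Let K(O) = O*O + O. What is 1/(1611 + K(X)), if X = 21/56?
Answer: 64/103137 ≈ 0.00062053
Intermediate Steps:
X = 3/8 (X = 21*(1/56) = 3/8 ≈ 0.37500)
K(O) = O + O² (K(O) = O² + O = O + O²)
1/(1611 + K(X)) = 1/(1611 + 3*(1 + 3/8)/8) = 1/(1611 + (3/8)*(11/8)) = 1/(1611 + 33/64) = 1/(103137/64) = 64/103137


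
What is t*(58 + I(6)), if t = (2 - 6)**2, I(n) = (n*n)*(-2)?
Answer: -224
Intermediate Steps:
I(n) = -2*n**2 (I(n) = n**2*(-2) = -2*n**2)
t = 16 (t = (-4)**2 = 16)
t*(58 + I(6)) = 16*(58 - 2*6**2) = 16*(58 - 2*36) = 16*(58 - 72) = 16*(-14) = -224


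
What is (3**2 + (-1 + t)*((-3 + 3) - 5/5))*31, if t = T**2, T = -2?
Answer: 186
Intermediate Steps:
t = 4 (t = (-2)**2 = 4)
(3**2 + (-1 + t)*((-3 + 3) - 5/5))*31 = (3**2 + (-1 + 4)*((-3 + 3) - 5/5))*31 = (9 + 3*(0 - 5*1/5))*31 = (9 + 3*(0 - 1))*31 = (9 + 3*(-1))*31 = (9 - 3)*31 = 6*31 = 186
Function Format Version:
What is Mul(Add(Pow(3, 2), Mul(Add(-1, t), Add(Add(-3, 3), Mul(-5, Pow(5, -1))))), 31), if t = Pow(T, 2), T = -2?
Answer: 186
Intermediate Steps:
t = 4 (t = Pow(-2, 2) = 4)
Mul(Add(Pow(3, 2), Mul(Add(-1, t), Add(Add(-3, 3), Mul(-5, Pow(5, -1))))), 31) = Mul(Add(Pow(3, 2), Mul(Add(-1, 4), Add(Add(-3, 3), Mul(-5, Pow(5, -1))))), 31) = Mul(Add(9, Mul(3, Add(0, Mul(-5, Rational(1, 5))))), 31) = Mul(Add(9, Mul(3, Add(0, -1))), 31) = Mul(Add(9, Mul(3, -1)), 31) = Mul(Add(9, -3), 31) = Mul(6, 31) = 186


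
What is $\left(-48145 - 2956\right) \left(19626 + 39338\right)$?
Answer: $-3013119364$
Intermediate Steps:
$\left(-48145 - 2956\right) \left(19626 + 39338\right) = \left(-51101\right) 58964 = -3013119364$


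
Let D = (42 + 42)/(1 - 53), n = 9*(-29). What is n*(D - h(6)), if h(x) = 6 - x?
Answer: 5481/13 ≈ 421.62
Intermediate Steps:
n = -261
D = -21/13 (D = 84/(-52) = 84*(-1/52) = -21/13 ≈ -1.6154)
n*(D - h(6)) = -261*(-21/13 - (6 - 1*6)) = -261*(-21/13 - (6 - 6)) = -261*(-21/13 - 1*0) = -261*(-21/13 + 0) = -261*(-21/13) = 5481/13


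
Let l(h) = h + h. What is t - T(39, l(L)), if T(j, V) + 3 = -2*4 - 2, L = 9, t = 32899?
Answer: 32912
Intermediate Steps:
l(h) = 2*h
T(j, V) = -13 (T(j, V) = -3 + (-2*4 - 2) = -3 + (-8 - 2) = -3 - 10 = -13)
t - T(39, l(L)) = 32899 - 1*(-13) = 32899 + 13 = 32912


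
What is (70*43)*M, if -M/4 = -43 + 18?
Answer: 301000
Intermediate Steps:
M = 100 (M = -4*(-43 + 18) = -4*(-25) = 100)
(70*43)*M = (70*43)*100 = 3010*100 = 301000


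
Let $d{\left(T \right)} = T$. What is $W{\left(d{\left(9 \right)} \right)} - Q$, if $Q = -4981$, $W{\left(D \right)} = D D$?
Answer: $5062$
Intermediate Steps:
$W{\left(D \right)} = D^{2}$
$W{\left(d{\left(9 \right)} \right)} - Q = 9^{2} - -4981 = 81 + 4981 = 5062$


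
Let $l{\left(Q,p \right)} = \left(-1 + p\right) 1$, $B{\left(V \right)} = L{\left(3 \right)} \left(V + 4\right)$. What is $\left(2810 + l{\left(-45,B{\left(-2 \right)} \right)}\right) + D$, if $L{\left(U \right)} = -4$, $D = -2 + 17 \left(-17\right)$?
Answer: $2510$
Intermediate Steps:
$D = -291$ ($D = -2 - 289 = -291$)
$B{\left(V \right)} = -16 - 4 V$ ($B{\left(V \right)} = - 4 \left(V + 4\right) = - 4 \left(4 + V\right) = -16 - 4 V$)
$l{\left(Q,p \right)} = -1 + p$
$\left(2810 + l{\left(-45,B{\left(-2 \right)} \right)}\right) + D = \left(2810 - 9\right) - 291 = 2801 - 291 = 2510$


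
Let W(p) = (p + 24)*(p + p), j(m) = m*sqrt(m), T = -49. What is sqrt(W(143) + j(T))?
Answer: sqrt(47762 - 343*I) ≈ 218.55 - 0.7847*I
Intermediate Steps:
j(m) = m**(3/2)
W(p) = 2*p*(24 + p) (W(p) = (24 + p)*(2*p) = 2*p*(24 + p))
sqrt(W(143) + j(T)) = sqrt(2*143*(24 + 143) + (-49)**(3/2)) = sqrt(2*143*167 - 343*I) = sqrt(47762 - 343*I)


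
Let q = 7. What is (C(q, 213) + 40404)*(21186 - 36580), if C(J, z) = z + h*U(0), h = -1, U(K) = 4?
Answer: -625196522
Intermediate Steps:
C(J, z) = -4 + z (C(J, z) = z - 1*4 = z - 4 = -4 + z)
(C(q, 213) + 40404)*(21186 - 36580) = ((-4 + 213) + 40404)*(21186 - 36580) = (209 + 40404)*(-15394) = 40613*(-15394) = -625196522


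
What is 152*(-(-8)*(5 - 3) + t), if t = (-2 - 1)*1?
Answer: 1976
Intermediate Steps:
t = -3 (t = -3*1 = -3)
152*(-(-8)*(5 - 3) + t) = 152*(-(-8)*(5 - 3) - 3) = 152*(-(-8)*2 - 3) = 152*(-2*(-8) - 3) = 152*(16 - 3) = 152*13 = 1976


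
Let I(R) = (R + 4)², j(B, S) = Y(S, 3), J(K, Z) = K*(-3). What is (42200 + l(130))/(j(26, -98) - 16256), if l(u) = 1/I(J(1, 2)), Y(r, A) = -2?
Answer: -42201/16258 ≈ -2.5957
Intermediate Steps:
J(K, Z) = -3*K
j(B, S) = -2
I(R) = (4 + R)²
l(u) = 1 (l(u) = 1/((4 - 3*1)²) = 1/((4 - 3)²) = 1/(1²) = 1/1 = 1)
(42200 + l(130))/(j(26, -98) - 16256) = (42200 + 1)/(-2 - 16256) = 42201/(-16258) = 42201*(-1/16258) = -42201/16258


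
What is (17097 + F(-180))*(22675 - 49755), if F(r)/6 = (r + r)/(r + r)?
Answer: -463149240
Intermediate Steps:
F(r) = 6 (F(r) = 6*((r + r)/(r + r)) = 6*((2*r)/((2*r))) = 6*((2*r)*(1/(2*r))) = 6*1 = 6)
(17097 + F(-180))*(22675 - 49755) = (17097 + 6)*(22675 - 49755) = 17103*(-27080) = -463149240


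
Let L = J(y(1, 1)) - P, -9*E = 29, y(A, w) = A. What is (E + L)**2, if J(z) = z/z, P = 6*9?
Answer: 256036/81 ≈ 3160.9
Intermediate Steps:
P = 54
E = -29/9 (E = -1/9*29 = -29/9 ≈ -3.2222)
J(z) = 1
L = -53 (L = 1 - 1*54 = 1 - 54 = -53)
(E + L)**2 = (-29/9 - 53)**2 = (-506/9)**2 = 256036/81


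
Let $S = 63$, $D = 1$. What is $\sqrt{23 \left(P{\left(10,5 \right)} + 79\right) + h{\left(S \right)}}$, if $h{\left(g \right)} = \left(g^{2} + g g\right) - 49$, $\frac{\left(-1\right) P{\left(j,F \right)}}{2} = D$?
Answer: $2 \sqrt{2415} \approx 98.285$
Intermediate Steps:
$P{\left(j,F \right)} = -2$ ($P{\left(j,F \right)} = \left(-2\right) 1 = -2$)
$h{\left(g \right)} = -49 + 2 g^{2}$ ($h{\left(g \right)} = \left(g^{2} + g^{2}\right) - 49 = 2 g^{2} - 49 = -49 + 2 g^{2}$)
$\sqrt{23 \left(P{\left(10,5 \right)} + 79\right) + h{\left(S \right)}} = \sqrt{23 \left(-2 + 79\right) - \left(49 - 2 \cdot 63^{2}\right)} = \sqrt{23 \cdot 77 + \left(-49 + 2 \cdot 3969\right)} = \sqrt{1771 + \left(-49 + 7938\right)} = \sqrt{1771 + 7889} = \sqrt{9660} = 2 \sqrt{2415}$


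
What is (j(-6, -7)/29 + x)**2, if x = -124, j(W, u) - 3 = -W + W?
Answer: 12909649/841 ≈ 15350.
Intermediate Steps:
j(W, u) = 3 (j(W, u) = 3 + (-W + W) = 3 + 0 = 3)
(j(-6, -7)/29 + x)**2 = (3/29 - 124)**2 = (-3593/29)**2 = 12909649/841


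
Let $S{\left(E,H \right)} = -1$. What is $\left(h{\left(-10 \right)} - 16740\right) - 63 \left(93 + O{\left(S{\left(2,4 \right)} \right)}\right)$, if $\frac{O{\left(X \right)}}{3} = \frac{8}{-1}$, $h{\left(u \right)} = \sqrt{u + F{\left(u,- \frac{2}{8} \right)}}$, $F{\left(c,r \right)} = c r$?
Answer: $-21087 + \frac{i \sqrt{30}}{2} \approx -21087.0 + 2.7386 i$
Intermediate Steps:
$h{\left(u \right)} = \frac{\sqrt{3} \sqrt{u}}{2}$ ($h{\left(u \right)} = \sqrt{u + u \left(- \frac{2}{8}\right)} = \sqrt{u + u \left(\left(-2\right) \frac{1}{8}\right)} = \sqrt{u + u \left(- \frac{1}{4}\right)} = \sqrt{u - \frac{u}{4}} = \sqrt{\frac{3 u}{4}} = \frac{\sqrt{3} \sqrt{u}}{2}$)
$O{\left(X \right)} = -24$ ($O{\left(X \right)} = 3 \frac{8}{-1} = 3 \cdot 8 \left(-1\right) = 3 \left(-8\right) = -24$)
$\left(h{\left(-10 \right)} - 16740\right) - 63 \left(93 + O{\left(S{\left(2,4 \right)} \right)}\right) = \left(\frac{\sqrt{3} \sqrt{-10}}{2} - 16740\right) - 63 \left(93 - 24\right) = \left(\frac{\sqrt{3} i \sqrt{10}}{2} - 16740\right) - 4347 = \left(\frac{i \sqrt{30}}{2} - 16740\right) - 4347 = \left(-16740 + \frac{i \sqrt{30}}{2}\right) - 4347 = -21087 + \frac{i \sqrt{30}}{2}$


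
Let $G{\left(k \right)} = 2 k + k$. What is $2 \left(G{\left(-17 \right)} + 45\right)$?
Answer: $-12$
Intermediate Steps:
$G{\left(k \right)} = 3 k$
$2 \left(G{\left(-17 \right)} + 45\right) = 2 \left(3 \left(-17\right) + 45\right) = 2 \left(-51 + 45\right) = 2 \left(-6\right) = -12$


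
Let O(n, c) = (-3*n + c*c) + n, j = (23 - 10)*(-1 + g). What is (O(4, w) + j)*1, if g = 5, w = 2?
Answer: 48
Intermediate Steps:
j = 52 (j = (23 - 10)*(-1 + 5) = 13*4 = 52)
O(n, c) = c² - 2*n (O(n, c) = (-3*n + c²) + n = (c² - 3*n) + n = c² - 2*n)
(O(4, w) + j)*1 = ((2² - 2*4) + 52)*1 = ((4 - 8) + 52)*1 = (-4 + 52)*1 = 48*1 = 48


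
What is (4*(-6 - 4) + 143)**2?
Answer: 10609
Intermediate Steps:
(4*(-6 - 4) + 143)**2 = (4*(-10) + 143)**2 = (-40 + 143)**2 = 103**2 = 10609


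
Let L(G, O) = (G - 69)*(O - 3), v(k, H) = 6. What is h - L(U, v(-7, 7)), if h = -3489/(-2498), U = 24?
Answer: 340719/2498 ≈ 136.40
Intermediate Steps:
h = 3489/2498 (h = -3489*(-1/2498) = 3489/2498 ≈ 1.3967)
L(G, O) = (-69 + G)*(-3 + O)
h - L(U, v(-7, 7)) = 3489/2498 - (207 - 69*6 - 3*24 + 24*6) = 3489/2498 - (207 - 414 - 72 + 144) = 3489/2498 - 1*(-135) = 3489/2498 + 135 = 340719/2498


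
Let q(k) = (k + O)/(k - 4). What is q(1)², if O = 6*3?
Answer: 361/9 ≈ 40.111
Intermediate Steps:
O = 18
q(k) = (18 + k)/(-4 + k) (q(k) = (k + 18)/(k - 4) = (18 + k)/(-4 + k))
q(1)² = ((18 + 1)/(-4 + 1))² = (19/(-3))² = (-⅓*19)² = (-19/3)² = 361/9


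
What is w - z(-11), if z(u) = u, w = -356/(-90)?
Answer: 673/45 ≈ 14.956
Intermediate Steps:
w = 178/45 (w = -356*(-1/90) = 178/45 ≈ 3.9556)
w - z(-11) = 178/45 - 1*(-11) = 178/45 + 11 = 673/45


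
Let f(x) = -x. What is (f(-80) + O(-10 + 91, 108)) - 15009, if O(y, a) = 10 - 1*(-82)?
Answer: -14837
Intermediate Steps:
O(y, a) = 92 (O(y, a) = 10 + 82 = 92)
(f(-80) + O(-10 + 91, 108)) - 15009 = (-1*(-80) + 92) - 15009 = (80 + 92) - 15009 = 172 - 15009 = -14837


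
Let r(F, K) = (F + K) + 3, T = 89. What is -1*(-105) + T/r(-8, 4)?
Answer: 16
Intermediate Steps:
r(F, K) = 3 + F + K
-1*(-105) + T/r(-8, 4) = -1*(-105) + 89/(3 - 8 + 4) = 105 + 89/(-1) = 105 + 89*(-1) = 105 - 89 = 16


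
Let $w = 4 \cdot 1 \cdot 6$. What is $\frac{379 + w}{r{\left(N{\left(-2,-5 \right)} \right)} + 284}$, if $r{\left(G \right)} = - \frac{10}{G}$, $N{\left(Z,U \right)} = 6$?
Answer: $\frac{1209}{847} \approx 1.4274$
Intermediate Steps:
$w = 24$ ($w = 4 \cdot 6 = 24$)
$\frac{379 + w}{r{\left(N{\left(-2,-5 \right)} \right)} + 284} = \frac{379 + 24}{- \frac{10}{6} + 284} = \frac{403}{\left(-10\right) \frac{1}{6} + 284} = \frac{403}{- \frac{5}{3} + 284} = \frac{403}{\frac{847}{3}} = 403 \cdot \frac{3}{847} = \frac{1209}{847}$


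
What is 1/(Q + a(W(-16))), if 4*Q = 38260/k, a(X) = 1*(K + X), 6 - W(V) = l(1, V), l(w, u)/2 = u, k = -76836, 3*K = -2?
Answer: 25612/952993 ≈ 0.026875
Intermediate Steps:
K = -⅔ (K = (⅓)*(-2) = -⅔ ≈ -0.66667)
l(w, u) = 2*u
W(V) = 6 - 2*V
a(X) = -⅔ + X (a(X) = 1*(-⅔ + X) = -⅔ + X)
Q = -9565/76836 (Q = (38260/(-76836))/4 = (38260*(-1/76836))/4 = (¼)*(-9565/19209) = -9565/76836 ≈ -0.12449)
1/(Q + a(W(-16))) = 1/(-9565/76836 + (-⅔ + (6 - 2*(-16)))) = 1/(-9565/76836 + (-⅔ + (6 + 32))) = 1/(-9565/76836 + (-⅔ + 38)) = 1/(-9565/76836 + 112/3) = 1/(952993/25612) = 25612/952993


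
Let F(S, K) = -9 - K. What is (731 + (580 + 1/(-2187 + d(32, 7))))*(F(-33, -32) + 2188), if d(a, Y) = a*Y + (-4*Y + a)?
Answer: 1892798776/653 ≈ 2.8986e+6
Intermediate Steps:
d(a, Y) = a - 4*Y + Y*a (d(a, Y) = Y*a + (a - 4*Y) = a - 4*Y + Y*a)
(731 + (580 + 1/(-2187 + d(32, 7))))*(F(-33, -32) + 2188) = (731 + (580 + 1/(-2187 + (32 - 4*7 + 7*32))))*((-9 - 1*(-32)) + 2188) = (731 + (580 + 1/(-2187 + (32 - 28 + 224))))*((-9 + 32) + 2188) = (731 + (580 + 1/(-2187 + 228)))*(23 + 2188) = (731 + (580 + 1/(-1959)))*2211 = (731 + (580 - 1/1959))*2211 = (731 + 1136219/1959)*2211 = (2568248/1959)*2211 = 1892798776/653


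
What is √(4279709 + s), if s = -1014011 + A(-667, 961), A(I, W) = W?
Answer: √3266659 ≈ 1807.4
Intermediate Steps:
s = -1013050 (s = -1014011 + 961 = -1013050)
√(4279709 + s) = √(4279709 - 1013050) = √3266659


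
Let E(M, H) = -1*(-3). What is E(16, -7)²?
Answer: 9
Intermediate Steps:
E(M, H) = 3
E(16, -7)² = 3² = 9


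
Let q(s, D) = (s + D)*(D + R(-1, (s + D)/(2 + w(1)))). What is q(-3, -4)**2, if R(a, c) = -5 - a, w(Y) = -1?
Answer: 3136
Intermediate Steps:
q(s, D) = (-4 + D)*(D + s) (q(s, D) = (s + D)*(D + (-5 - 1*(-1))) = (D + s)*(D + (-5 + 1)) = (D + s)*(D - 4) = (D + s)*(-4 + D) = (-4 + D)*(D + s))
q(-3, -4)**2 = ((-4)**2 - 4*(-4) - 4*(-3) - 4*(-3))**2 = (16 + 16 + 12 + 12)**2 = 56**2 = 3136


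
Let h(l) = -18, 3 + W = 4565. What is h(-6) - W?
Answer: -4580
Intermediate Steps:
W = 4562 (W = -3 + 4565 = 4562)
h(-6) - W = -18 - 1*4562 = -18 - 4562 = -4580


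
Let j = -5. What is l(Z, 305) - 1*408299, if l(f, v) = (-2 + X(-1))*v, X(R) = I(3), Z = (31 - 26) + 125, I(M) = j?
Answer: -410434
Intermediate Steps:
I(M) = -5
Z = 130 (Z = 5 + 125 = 130)
X(R) = -5
l(f, v) = -7*v (l(f, v) = (-2 - 5)*v = -7*v)
l(Z, 305) - 1*408299 = -7*305 - 1*408299 = -2135 - 408299 = -410434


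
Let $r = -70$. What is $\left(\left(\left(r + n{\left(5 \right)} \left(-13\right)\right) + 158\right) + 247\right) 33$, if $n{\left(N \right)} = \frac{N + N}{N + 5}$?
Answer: $10626$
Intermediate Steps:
$n{\left(N \right)} = \frac{2 N}{5 + N}$
$\left(\left(\left(r + n{\left(5 \right)} \left(-13\right)\right) + 158\right) + 247\right) 33 = \left(\left(\left(-70 + 2 \cdot 5 \frac{1}{5 + 5} \left(-13\right)\right) + 158\right) + 247\right) 33 = \left(\left(\left(-70 + 2 \cdot 5 \cdot \frac{1}{10} \left(-13\right)\right) + 158\right) + 247\right) 33 = \left(\left(\left(-70 + 1 \left(-13\right)\right) + 158\right) + 247\right) 33 = \left(\left(\left(-70 - 13\right) + 158\right) + 247\right) 33 = \left(\left(-83 + 158\right) + 247\right) 33 = \left(75 + 247\right) 33 = 322 \cdot 33 = 10626$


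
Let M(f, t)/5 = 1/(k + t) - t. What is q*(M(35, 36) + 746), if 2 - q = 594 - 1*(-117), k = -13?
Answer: -9233307/23 ≈ -4.0145e+5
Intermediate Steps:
M(f, t) = -5*t + 5/(-13 + t) (M(f, t) = 5*(1/(-13 + t) - t) = -5*t + 5/(-13 + t))
q = -709 (q = 2 - (594 - 1*(-117)) = 2 - (594 + 117) = 2 - 1*711 = 2 - 711 = -709)
q*(M(35, 36) + 746) = -709*(5*(1 - 1*36² + 13*36)/(-13 + 36) + 746) = -709*(5*(1 - 1*1296 + 468)/23 + 746) = -709*(5*(1/23)*(1 - 1296 + 468) + 746) = -709*(5*(1/23)*(-827) + 746) = -709*(-4135/23 + 746) = -709*13023/23 = -9233307/23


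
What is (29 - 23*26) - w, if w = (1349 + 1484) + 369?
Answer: -3771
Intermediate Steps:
w = 3202 (w = 2833 + 369 = 3202)
(29 - 23*26) - w = (29 - 23*26) - 1*3202 = (29 - 598) - 3202 = -569 - 3202 = -3771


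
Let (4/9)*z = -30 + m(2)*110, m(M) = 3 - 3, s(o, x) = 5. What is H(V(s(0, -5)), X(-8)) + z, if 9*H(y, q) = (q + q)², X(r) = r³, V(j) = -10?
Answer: 2095937/18 ≈ 1.1644e+5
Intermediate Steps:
m(M) = 0
H(y, q) = 4*q²/9 (H(y, q) = (q + q)²/9 = (2*q)²/9 = (4*q²)/9 = 4*q²/9)
z = -135/2 (z = 9*(-30 + 0*110)/4 = 9*(-30 + 0)/4 = (9/4)*(-30) = -135/2 ≈ -67.500)
H(V(s(0, -5)), X(-8)) + z = 4*((-8)³)²/9 - 135/2 = (4/9)*(-512)² - 135/2 = (4/9)*262144 - 135/2 = 1048576/9 - 135/2 = 2095937/18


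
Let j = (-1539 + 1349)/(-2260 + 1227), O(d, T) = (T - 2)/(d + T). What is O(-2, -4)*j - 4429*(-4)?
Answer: 18300818/1033 ≈ 17716.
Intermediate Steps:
O(d, T) = (-2 + T)/(T + d)
j = 190/1033 (j = -190/(-1033) = -190*(-1/1033) = 190/1033 ≈ 0.18393)
O(-2, -4)*j - 4429*(-4) = ((-2 - 4)/(-4 - 2))*(190/1033) - 4429*(-4) = (-6/(-6))*(190/1033) - 1*(-17716) = -1/6*(-6)*(190/1033) + 17716 = 1*(190/1033) + 17716 = 190/1033 + 17716 = 18300818/1033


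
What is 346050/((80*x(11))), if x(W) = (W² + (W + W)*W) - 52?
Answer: 34605/2488 ≈ 13.909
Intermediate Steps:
x(W) = -52 + 3*W² (x(W) = (W² + (2*W)*W) - 52 = (W² + 2*W²) - 52 = 3*W² - 52 = -52 + 3*W²)
346050/((80*x(11))) = 346050/((80*(-52 + 3*11²))) = 346050/((80*(-52 + 3*121))) = 346050/((80*(-52 + 363))) = 346050/((80*311)) = 346050/24880 = 346050*(1/24880) = 34605/2488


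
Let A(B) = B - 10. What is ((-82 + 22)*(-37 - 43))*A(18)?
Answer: 38400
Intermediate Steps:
A(B) = -10 + B
((-82 + 22)*(-37 - 43))*A(18) = ((-82 + 22)*(-37 - 43))*(-10 + 18) = -60*(-80)*8 = 4800*8 = 38400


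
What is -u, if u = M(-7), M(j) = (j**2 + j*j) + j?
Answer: -91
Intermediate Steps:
M(j) = j + 2*j**2 (M(j) = (j**2 + j**2) + j = 2*j**2 + j = j + 2*j**2)
u = 91 (u = -7*(1 + 2*(-7)) = -7*(1 - 14) = -7*(-13) = 91)
-u = -1*91 = -91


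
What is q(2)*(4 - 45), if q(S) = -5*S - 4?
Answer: 574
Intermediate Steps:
q(S) = -4 - 5*S
q(2)*(4 - 45) = (-4 - 5*2)*(4 - 45) = (-4 - 10)*(-41) = -14*(-41) = 574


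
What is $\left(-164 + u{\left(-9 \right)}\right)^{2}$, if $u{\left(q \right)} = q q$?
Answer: $6889$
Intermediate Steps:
$u{\left(q \right)} = q^{2}$
$\left(-164 + u{\left(-9 \right)}\right)^{2} = \left(-164 + \left(-9\right)^{2}\right)^{2} = \left(-164 + 81\right)^{2} = \left(-83\right)^{2} = 6889$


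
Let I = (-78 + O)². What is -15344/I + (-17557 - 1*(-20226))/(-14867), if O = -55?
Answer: -39333027/37568909 ≈ -1.0470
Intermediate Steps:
I = 17689 (I = (-78 - 55)² = (-133)² = 17689)
-15344/I + (-17557 - 1*(-20226))/(-14867) = -15344/17689 + (-17557 - 1*(-20226))/(-14867) = -15344*1/17689 + (-17557 + 20226)*(-1/14867) = -2192/2527 + 2669*(-1/14867) = -2192/2527 - 2669/14867 = -39333027/37568909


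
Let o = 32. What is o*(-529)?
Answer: -16928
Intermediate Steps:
o*(-529) = 32*(-529) = -16928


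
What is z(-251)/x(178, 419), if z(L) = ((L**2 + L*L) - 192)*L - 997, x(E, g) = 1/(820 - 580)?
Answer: -7579033680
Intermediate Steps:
x(E, g) = 1/240
z(L) = -997 + L*(-192 + 2*L**2) (z(L) = ((L**2 + L**2) - 192)*L - 997 = (2*L**2 - 192)*L - 997 = (-192 + 2*L**2)*L - 997 = L*(-192 + 2*L**2) - 997 = -997 + L*(-192 + 2*L**2))
z(-251)/x(178, 419) = (-997 - 192*(-251) + 2*(-251)**3)/(1/240) = (-997 + 48192 + 2*(-15813251))*240 = (-997 + 48192 - 31626502)*240 = -31579307*240 = -7579033680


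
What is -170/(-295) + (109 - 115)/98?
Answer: 1489/2891 ≈ 0.51505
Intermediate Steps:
-170/(-295) + (109 - 115)/98 = -170*(-1/295) - 6*1/98 = 34/59 - 3/49 = 1489/2891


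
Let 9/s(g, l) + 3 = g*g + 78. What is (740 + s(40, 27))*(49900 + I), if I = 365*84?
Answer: 19970969008/335 ≈ 5.9615e+7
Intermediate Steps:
I = 30660
s(g, l) = 9/(75 + g²) (s(g, l) = 9/(-3 + (g*g + 78)) = 9/(-3 + (g² + 78)) = 9/(-3 + (78 + g²)) = 9/(75 + g²))
(740 + s(40, 27))*(49900 + I) = (740 + 9/(75 + 40²))*(49900 + 30660) = (740 + 9/(75 + 1600))*80560 = (740 + 9/1675)*80560 = (1239509/1675)*80560 = 19970969008/335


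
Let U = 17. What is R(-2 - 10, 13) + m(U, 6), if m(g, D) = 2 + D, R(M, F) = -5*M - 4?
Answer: 64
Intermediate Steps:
R(M, F) = -4 - 5*M
R(-2 - 10, 13) + m(U, 6) = (-4 - 5*(-2 - 10)) + (2 + 6) = (-4 - 5*(-12)) + 8 = (-4 + 60) + 8 = 56 + 8 = 64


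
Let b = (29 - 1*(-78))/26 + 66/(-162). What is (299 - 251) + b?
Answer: 36299/702 ≈ 51.708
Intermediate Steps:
b = 2603/702 (b = (29 + 78)*(1/26) + 66*(-1/162) = 107*(1/26) - 11/27 = 107/26 - 11/27 = 2603/702 ≈ 3.7080)
(299 - 251) + b = (299 - 251) + 2603/702 = 48 + 2603/702 = 36299/702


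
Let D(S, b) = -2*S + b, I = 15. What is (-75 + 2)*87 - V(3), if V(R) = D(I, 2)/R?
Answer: -19025/3 ≈ -6341.7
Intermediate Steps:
D(S, b) = b - 2*S
V(R) = -28/R (V(R) = (2 - 2*15)/R = (2 - 30)/R = -28/R)
(-75 + 2)*87 - V(3) = (-75 + 2)*87 - (-28)/3 = -73*87 - (-28)/3 = -6351 - 1*(-28/3) = -6351 + 28/3 = -19025/3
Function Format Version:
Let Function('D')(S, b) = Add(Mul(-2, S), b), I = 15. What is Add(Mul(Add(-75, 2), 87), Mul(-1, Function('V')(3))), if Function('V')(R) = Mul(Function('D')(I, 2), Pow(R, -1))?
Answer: Rational(-19025, 3) ≈ -6341.7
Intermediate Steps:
Function('D')(S, b) = Add(b, Mul(-2, S))
Function('V')(R) = Mul(-28, Pow(R, -1)) (Function('V')(R) = Mul(Add(2, Mul(-2, 15)), Pow(R, -1)) = Mul(Add(2, -30), Pow(R, -1)) = Mul(-28, Pow(R, -1)))
Add(Mul(Add(-75, 2), 87), Mul(-1, Function('V')(3))) = Add(Mul(Add(-75, 2), 87), Mul(-1, Mul(-28, Pow(3, -1)))) = Add(Mul(-73, 87), Mul(-1, Mul(-28, Rational(1, 3)))) = Add(-6351, Mul(-1, Rational(-28, 3))) = Add(-6351, Rational(28, 3)) = Rational(-19025, 3)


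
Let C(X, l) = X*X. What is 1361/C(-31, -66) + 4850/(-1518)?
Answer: -1297426/729399 ≈ -1.7788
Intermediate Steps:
C(X, l) = X**2
1361/C(-31, -66) + 4850/(-1518) = 1361/((-31)**2) + 4850/(-1518) = 1361/961 + 4850*(-1/1518) = 1361*(1/961) - 2425/759 = 1361/961 - 2425/759 = -1297426/729399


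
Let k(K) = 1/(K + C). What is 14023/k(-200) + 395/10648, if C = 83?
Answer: -17470077373/10648 ≈ -1.6407e+6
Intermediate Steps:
k(K) = 1/(83 + K) (k(K) = 1/(K + 83) = 1/(83 + K))
14023/k(-200) + 395/10648 = 14023/(1/(83 - 200)) + 395/10648 = 14023/(1/(-117)) + 395*(1/10648) = 14023/(-1/117) + 395/10648 = 14023*(-117) + 395/10648 = -1640691 + 395/10648 = -17470077373/10648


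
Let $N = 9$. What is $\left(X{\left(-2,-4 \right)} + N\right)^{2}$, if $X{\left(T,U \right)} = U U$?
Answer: $625$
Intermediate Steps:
$X{\left(T,U \right)} = U^{2}$
$\left(X{\left(-2,-4 \right)} + N\right)^{2} = \left(\left(-4\right)^{2} + 9\right)^{2} = \left(16 + 9\right)^{2} = 25^{2} = 625$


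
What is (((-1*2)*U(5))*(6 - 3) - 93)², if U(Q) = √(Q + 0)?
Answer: 8829 + 1116*√5 ≈ 11324.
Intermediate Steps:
U(Q) = √Q
(((-1*2)*U(5))*(6 - 3) - 93)² = (((-1*2)*√5)*(6 - 3) - 93)² = (-2*√5*3 - 93)² = (-6*√5 - 93)² = (-93 - 6*√5)²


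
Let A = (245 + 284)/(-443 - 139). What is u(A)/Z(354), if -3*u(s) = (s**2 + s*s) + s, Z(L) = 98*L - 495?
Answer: -62951/8687508471 ≈ -7.2461e-6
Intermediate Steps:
Z(L) = -495 + 98*L
A = -529/582 (A = 529/(-582) = 529*(-1/582) = -529/582 ≈ -0.90893)
u(s) = -2*s**2/3 - s/3 (u(s) = -((s**2 + s*s) + s)/3 = -((s**2 + s**2) + s)/3 = -(2*s**2 + s)/3 = -(s + 2*s**2)/3 = -2*s**2/3 - s/3)
u(A)/Z(354) = (-1/3*(-529/582)*(1 + 2*(-529/582)))/(-495 + 98*354) = (-1/3*(-529/582)*(1 - 529/291))/(-495 + 34692) = -1/3*(-529/582)*(-238/291)/34197 = -62951/254043*1/34197 = -62951/8687508471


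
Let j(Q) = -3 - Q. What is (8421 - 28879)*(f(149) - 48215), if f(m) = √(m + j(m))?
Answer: 986382470 - 20458*I*√3 ≈ 9.8638e+8 - 35434.0*I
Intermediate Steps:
f(m) = I*√3 (f(m) = √(m + (-3 - m)) = √(-3) = I*√3)
(8421 - 28879)*(f(149) - 48215) = (8421 - 28879)*(I*√3 - 48215) = -20458*(-48215 + I*√3) = 986382470 - 20458*I*√3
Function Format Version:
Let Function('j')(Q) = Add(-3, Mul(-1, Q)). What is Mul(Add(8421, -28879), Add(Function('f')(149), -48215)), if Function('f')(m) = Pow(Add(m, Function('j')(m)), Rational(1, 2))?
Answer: Add(986382470, Mul(-20458, I, Pow(3, Rational(1, 2)))) ≈ Add(9.8638e+8, Mul(-35434., I))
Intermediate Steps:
Function('f')(m) = Mul(I, Pow(3, Rational(1, 2))) (Function('f')(m) = Pow(Add(m, Add(-3, Mul(-1, m))), Rational(1, 2)) = Pow(-3, Rational(1, 2)) = Mul(I, Pow(3, Rational(1, 2))))
Mul(Add(8421, -28879), Add(Function('f')(149), -48215)) = Mul(Add(8421, -28879), Add(Mul(I, Pow(3, Rational(1, 2))), -48215)) = Mul(-20458, Add(-48215, Mul(I, Pow(3, Rational(1, 2))))) = Add(986382470, Mul(-20458, I, Pow(3, Rational(1, 2))))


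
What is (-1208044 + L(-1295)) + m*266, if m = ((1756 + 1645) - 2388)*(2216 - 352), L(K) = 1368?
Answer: 501063036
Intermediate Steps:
m = 1888232 (m = (3401 - 2388)*1864 = 1013*1864 = 1888232)
(-1208044 + L(-1295)) + m*266 = (-1208044 + 1368) + 1888232*266 = -1206676 + 502269712 = 501063036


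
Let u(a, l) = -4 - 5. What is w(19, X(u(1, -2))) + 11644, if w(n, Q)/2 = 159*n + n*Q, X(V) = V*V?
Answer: 20764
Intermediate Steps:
u(a, l) = -9
X(V) = V**2
w(n, Q) = 318*n + 2*Q*n (w(n, Q) = 2*(159*n + n*Q) = 2*(159*n + Q*n) = 318*n + 2*Q*n)
w(19, X(u(1, -2))) + 11644 = 2*19*(159 + (-9)**2) + 11644 = 2*19*(159 + 81) + 11644 = 2*19*240 + 11644 = 9120 + 11644 = 20764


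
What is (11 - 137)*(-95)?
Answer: 11970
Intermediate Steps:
(11 - 137)*(-95) = -126*(-95) = 11970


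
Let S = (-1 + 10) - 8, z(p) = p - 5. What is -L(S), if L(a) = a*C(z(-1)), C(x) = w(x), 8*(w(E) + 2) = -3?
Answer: 19/8 ≈ 2.3750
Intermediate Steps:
w(E) = -19/8 (w(E) = -2 + (1/8)*(-3) = -2 - 3/8 = -19/8)
z(p) = -5 + p
C(x) = -19/8
S = 1 (S = 9 - 8 = 1)
L(a) = -19*a/8 (L(a) = a*(-19/8) = -19*a/8)
-L(S) = -(-19)/8 = -1*(-19/8) = 19/8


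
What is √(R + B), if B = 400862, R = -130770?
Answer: 2*√67523 ≈ 519.70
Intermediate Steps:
√(R + B) = √(-130770 + 400862) = √270092 = 2*√67523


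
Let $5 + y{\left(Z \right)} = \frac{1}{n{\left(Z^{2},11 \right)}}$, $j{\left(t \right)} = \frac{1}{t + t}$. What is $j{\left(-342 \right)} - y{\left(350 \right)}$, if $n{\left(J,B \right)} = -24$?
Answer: $\frac{6895}{1368} \approx 5.0402$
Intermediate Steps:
$j{\left(t \right)} = \frac{1}{2 t}$
$y{\left(Z \right)} = - \frac{121}{24}$ ($y{\left(Z \right)} = -5 + \frac{1}{-24} = -5 - \frac{1}{24} = - \frac{121}{24}$)
$j{\left(-342 \right)} - y{\left(350 \right)} = \frac{1}{2 \left(-342\right)} - - \frac{121}{24} = \frac{1}{2} \left(- \frac{1}{342}\right) + \frac{121}{24} = - \frac{1}{684} + \frac{121}{24} = \frac{6895}{1368}$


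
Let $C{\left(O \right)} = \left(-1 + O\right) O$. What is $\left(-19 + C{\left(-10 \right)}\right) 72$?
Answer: $6552$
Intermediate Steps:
$C{\left(O \right)} = O \left(-1 + O\right)$
$\left(-19 + C{\left(-10 \right)}\right) 72 = \left(-19 - 10 \left(-1 - 10\right)\right) 72 = \left(-19 - -110\right) 72 = \left(-19 + 110\right) 72 = 91 \cdot 72 = 6552$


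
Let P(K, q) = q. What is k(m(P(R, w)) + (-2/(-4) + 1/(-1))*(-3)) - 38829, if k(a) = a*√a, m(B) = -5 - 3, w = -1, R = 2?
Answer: -38829 - 13*I*√26/4 ≈ -38829.0 - 16.572*I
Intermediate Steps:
m(B) = -8
k(a) = a^(3/2)
k(m(P(R, w)) + (-2/(-4) + 1/(-1))*(-3)) - 38829 = (-8 + (-2/(-4) + 1/(-1))*(-3))^(3/2) - 38829 = (-8 + (-2*(-¼) + 1*(-1))*(-3))^(3/2) - 38829 = (-8 + (½ - 1)*(-3))^(3/2) - 38829 = (-8 - ½*(-3))^(3/2) - 38829 = (-8 + 3/2)^(3/2) - 38829 = (-13/2)^(3/2) - 38829 = -13*I*√26/4 - 38829 = -38829 - 13*I*√26/4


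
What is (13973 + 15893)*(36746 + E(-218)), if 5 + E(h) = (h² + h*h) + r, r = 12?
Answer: 3936368666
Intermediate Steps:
E(h) = 7 + 2*h² (E(h) = -5 + ((h² + h*h) + 12) = -5 + ((h² + h²) + 12) = -5 + (2*h² + 12) = -5 + (12 + 2*h²) = 7 + 2*h²)
(13973 + 15893)*(36746 + E(-218)) = (13973 + 15893)*(36746 + (7 + 2*(-218)²)) = 29866*(36746 + (7 + 2*47524)) = 29866*(36746 + (7 + 95048)) = 29866*(36746 + 95055) = 29866*131801 = 3936368666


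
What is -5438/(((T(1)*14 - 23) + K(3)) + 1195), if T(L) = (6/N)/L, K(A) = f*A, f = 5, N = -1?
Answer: -5438/1103 ≈ -4.9302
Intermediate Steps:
K(A) = 5*A
T(L) = -6/L (T(L) = (6/(-1))/L = (6*(-1))/L = -6/L)
-5438/(((T(1)*14 - 23) + K(3)) + 1195) = -5438/(((-6/1*14 - 23) + 5*3) + 1195) = -5438/(((-6*1*14 - 23) + 15) + 1195) = -5438/(((-6*14 - 23) + 15) + 1195) = -5438/(((-84 - 23) + 15) + 1195) = -5438/((-107 + 15) + 1195) = -5438/(-92 + 1195) = -5438/1103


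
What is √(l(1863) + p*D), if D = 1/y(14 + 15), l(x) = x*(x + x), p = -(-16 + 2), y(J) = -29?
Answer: 2*√1459458263/29 ≈ 2634.7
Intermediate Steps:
p = 14 (p = -1*(-14) = 14)
l(x) = 2*x² (l(x) = x*(2*x) = 2*x²)
D = -1/29 (D = 1/(-29) = -1/29 ≈ -0.034483)
√(l(1863) + p*D) = √(2*1863² + 14*(-1/29)) = √(2*3470769 - 14/29) = √(6941538 - 14/29) = √(201304588/29) = 2*√1459458263/29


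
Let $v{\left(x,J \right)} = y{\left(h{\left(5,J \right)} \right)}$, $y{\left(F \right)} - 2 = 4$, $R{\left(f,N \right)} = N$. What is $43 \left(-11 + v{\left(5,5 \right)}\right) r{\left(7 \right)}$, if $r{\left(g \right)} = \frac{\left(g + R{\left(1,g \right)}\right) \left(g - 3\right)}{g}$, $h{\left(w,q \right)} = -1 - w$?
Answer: $-1720$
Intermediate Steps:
$y{\left(F \right)} = 6$ ($y{\left(F \right)} = 2 + 4 = 6$)
$v{\left(x,J \right)} = 6$
$r{\left(g \right)} = -6 + 2 g$ ($r{\left(g \right)} = \frac{\left(g + g\right) \left(g - 3\right)}{g} = \frac{2 g \left(-3 + g\right)}{g} = -6 + 2 g$)
$43 \left(-11 + v{\left(5,5 \right)}\right) r{\left(7 \right)} = 43 \left(-11 + 6\right) \left(-6 + 2 \cdot 7\right) = 43 \left(-5\right) \left(-6 + 14\right) = \left(-215\right) 8 = -1720$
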